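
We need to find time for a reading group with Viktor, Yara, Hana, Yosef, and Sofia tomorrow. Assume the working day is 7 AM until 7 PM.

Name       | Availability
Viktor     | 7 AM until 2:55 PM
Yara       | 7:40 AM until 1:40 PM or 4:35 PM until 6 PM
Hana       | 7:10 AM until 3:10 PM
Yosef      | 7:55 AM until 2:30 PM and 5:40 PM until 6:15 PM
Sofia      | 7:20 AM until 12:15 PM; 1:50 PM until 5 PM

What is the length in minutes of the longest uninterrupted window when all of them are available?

260

Viktor ∩ Yara: 07:40-13:40.
Viktor ∩ Yara ∩ Hana: 07:40-13:40.
Viktor ∩ Yara ∩ Hana ∩ Yosef: 07:55-13:40.
Viktor ∩ Yara ∩ Hana ∩ Yosef ∩ Sofia: 07:55-12:15.
So the common availability across everyone is 07:55-12:15.
The longest is 07:55-12:15 at 260 minutes.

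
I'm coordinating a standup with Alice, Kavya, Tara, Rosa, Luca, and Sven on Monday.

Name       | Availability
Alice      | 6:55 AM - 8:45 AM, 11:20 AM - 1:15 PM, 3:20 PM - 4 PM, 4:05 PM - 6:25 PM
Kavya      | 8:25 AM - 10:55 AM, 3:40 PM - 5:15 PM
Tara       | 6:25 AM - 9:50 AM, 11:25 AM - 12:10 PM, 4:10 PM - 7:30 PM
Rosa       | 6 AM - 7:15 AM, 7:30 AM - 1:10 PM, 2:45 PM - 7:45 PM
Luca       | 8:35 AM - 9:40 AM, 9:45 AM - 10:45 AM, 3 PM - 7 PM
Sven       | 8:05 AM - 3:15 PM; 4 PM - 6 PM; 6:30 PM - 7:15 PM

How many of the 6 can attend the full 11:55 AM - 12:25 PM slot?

Alice, Rosa, and Sven can make the full 11:55-12:25 slot — that's 3.

3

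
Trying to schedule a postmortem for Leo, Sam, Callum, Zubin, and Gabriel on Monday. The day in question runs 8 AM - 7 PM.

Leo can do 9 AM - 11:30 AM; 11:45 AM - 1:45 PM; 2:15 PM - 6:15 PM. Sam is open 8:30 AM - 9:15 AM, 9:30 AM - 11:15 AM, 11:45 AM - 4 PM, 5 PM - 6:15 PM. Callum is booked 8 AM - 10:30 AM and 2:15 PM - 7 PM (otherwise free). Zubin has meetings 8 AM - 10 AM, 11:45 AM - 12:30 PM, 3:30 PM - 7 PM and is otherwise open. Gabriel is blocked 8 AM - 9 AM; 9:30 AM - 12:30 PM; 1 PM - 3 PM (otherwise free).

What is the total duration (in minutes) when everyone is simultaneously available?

Leo free: 09:00-11:30, 11:45-13:45, 14:15-18:15.
Sam free: 08:30-09:15, 09:30-11:15, 11:45-16:00, 17:00-18:15.
Callum free: 10:30-14:15 (invert busy blocks within the working day).
Zubin free: 10:00-11:45, 12:30-15:30 (invert busy blocks within the working day).
Gabriel free: 09:00-09:30, 12:30-13:00, 15:00-19:00 (invert busy blocks within the working day).
Leo ∩ Sam: 09:00-09:15, 09:30-11:15, 11:45-13:45, 14:15-16:00, 17:00-18:15.
Leo ∩ Sam ∩ Callum: 10:30-11:15, 11:45-13:45.
Leo ∩ Sam ∩ Callum ∩ Zubin: 10:30-11:15, 12:30-13:45.
Leo ∩ Sam ∩ Callum ∩ Zubin ∩ Gabriel: 12:30-13:00.
So the common availability across everyone is 12:30-13:00.
That's a single block of 30 minutes.

30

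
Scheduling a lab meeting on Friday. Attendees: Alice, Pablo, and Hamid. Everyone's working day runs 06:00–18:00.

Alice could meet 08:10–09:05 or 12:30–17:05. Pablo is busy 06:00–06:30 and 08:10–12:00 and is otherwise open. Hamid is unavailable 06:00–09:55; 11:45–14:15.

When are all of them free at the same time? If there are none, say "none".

14:15-17:05

Alice free: 08:10-09:05, 12:30-17:05.
Pablo free: 06:30-08:10, 12:00-18:00 (invert busy blocks within the working day).
Hamid free: 09:55-11:45, 14:15-18:00 (invert busy blocks within the working day).
Alice ∩ Pablo: 12:30-17:05.
Alice ∩ Pablo ∩ Hamid: 14:15-17:05.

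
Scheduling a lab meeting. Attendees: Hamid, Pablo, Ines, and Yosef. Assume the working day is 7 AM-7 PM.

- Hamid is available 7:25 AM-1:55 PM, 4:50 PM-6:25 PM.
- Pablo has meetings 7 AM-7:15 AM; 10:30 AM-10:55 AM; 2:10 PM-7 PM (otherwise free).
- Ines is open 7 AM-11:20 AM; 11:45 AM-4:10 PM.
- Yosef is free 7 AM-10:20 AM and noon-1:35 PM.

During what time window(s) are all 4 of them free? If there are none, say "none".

Hamid free: 07:25-13:55, 16:50-18:25.
Pablo free: 07:15-10:30, 10:55-14:10 (invert busy blocks within the working day).
Ines free: 07:00-11:20, 11:45-16:10.
Yosef free: 07:00-10:20, 12:00-13:35.
Hamid ∩ Pablo: 07:25-10:30, 10:55-13:55.
Hamid ∩ Pablo ∩ Ines: 07:25-10:30, 10:55-11:20, 11:45-13:55.
Hamid ∩ Pablo ∩ Ines ∩ Yosef: 07:25-10:20, 12:00-13:35.

07:25-10:20, 12:00-13:35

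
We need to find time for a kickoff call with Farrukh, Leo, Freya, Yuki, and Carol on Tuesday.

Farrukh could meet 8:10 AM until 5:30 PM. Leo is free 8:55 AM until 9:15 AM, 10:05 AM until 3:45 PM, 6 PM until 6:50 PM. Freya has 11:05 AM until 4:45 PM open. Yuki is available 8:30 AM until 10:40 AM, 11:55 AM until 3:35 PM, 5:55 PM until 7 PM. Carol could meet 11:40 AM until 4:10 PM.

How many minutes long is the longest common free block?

Farrukh ∩ Leo: 08:55-09:15, 10:05-15:45.
Farrukh ∩ Leo ∩ Freya: 11:05-15:45.
Farrukh ∩ Leo ∩ Freya ∩ Yuki: 11:55-15:35.
Farrukh ∩ Leo ∩ Freya ∩ Yuki ∩ Carol: 11:55-15:35.
The longest is 11:55-15:35 at 220 minutes.

220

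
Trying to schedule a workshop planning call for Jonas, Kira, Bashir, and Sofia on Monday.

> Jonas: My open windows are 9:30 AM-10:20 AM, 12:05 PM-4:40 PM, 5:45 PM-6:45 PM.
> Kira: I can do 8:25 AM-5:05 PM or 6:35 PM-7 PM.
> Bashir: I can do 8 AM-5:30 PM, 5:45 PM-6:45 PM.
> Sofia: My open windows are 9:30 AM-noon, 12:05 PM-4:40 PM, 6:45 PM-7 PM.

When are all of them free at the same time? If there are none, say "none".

09:30-10:20, 12:05-16:40

Jonas ∩ Kira: 09:30-10:20, 12:05-16:40, 18:35-18:45.
Jonas ∩ Kira ∩ Bashir: 09:30-10:20, 12:05-16:40, 18:35-18:45.
Jonas ∩ Kira ∩ Bashir ∩ Sofia: 09:30-10:20, 12:05-16:40.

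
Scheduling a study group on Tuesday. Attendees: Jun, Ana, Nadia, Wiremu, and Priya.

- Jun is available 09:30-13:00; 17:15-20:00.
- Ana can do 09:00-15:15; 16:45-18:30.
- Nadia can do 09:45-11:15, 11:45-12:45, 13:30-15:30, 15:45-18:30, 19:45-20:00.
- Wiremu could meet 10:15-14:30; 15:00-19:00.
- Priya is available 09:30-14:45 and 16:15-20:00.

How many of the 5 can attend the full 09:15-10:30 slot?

Ana can make the full 09:15-10:30 slot — that's 1.

1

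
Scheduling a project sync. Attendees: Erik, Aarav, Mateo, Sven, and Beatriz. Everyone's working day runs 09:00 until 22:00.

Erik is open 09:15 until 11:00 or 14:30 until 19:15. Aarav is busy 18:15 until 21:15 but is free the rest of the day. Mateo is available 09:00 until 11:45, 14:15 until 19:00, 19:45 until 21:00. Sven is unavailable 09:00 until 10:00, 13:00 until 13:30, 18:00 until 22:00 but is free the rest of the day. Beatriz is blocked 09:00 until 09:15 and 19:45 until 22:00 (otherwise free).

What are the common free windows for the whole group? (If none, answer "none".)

Erik free: 09:15-11:00, 14:30-19:15.
Aarav free: 09:00-18:15, 21:15-22:00 (invert busy blocks within the working day).
Mateo free: 09:00-11:45, 14:15-19:00, 19:45-21:00.
Sven free: 10:00-13:00, 13:30-18:00 (invert busy blocks within the working day).
Beatriz free: 09:15-19:45 (invert busy blocks within the working day).
Erik ∩ Aarav: 09:15-11:00, 14:30-18:15.
Erik ∩ Aarav ∩ Mateo: 09:15-11:00, 14:30-18:15.
Erik ∩ Aarav ∩ Mateo ∩ Sven: 10:00-11:00, 14:30-18:00.
Erik ∩ Aarav ∩ Mateo ∩ Sven ∩ Beatriz: 10:00-11:00, 14:30-18:00.
So the common availability across everyone is 10:00-11:00, 14:30-18:00.

10:00-11:00, 14:30-18:00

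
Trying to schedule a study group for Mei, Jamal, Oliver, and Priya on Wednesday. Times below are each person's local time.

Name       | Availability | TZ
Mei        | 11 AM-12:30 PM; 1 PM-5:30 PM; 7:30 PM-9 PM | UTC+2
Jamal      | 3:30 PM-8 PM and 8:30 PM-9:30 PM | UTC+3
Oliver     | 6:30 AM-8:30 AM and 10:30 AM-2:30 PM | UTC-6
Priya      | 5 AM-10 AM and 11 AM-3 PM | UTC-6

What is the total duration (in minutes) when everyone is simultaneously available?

Mei in UTC: 09:00-10:30, 11:00-15:30, 17:30-19:00 (subtract 2h to convert from UTC+2).
Jamal in UTC: 12:30-17:00, 17:30-18:30 (subtract 3h to convert from UTC+3).
Oliver in UTC: 12:30-14:30, 16:30-20:30 (add 6h to convert from UTC-6).
Priya in UTC: 11:00-16:00, 17:00-21:00 (add 6h to convert from UTC-6).
Mei ∩ Jamal: 12:30-15:30, 17:30-18:30.
Mei ∩ Jamal ∩ Oliver: 12:30-14:30, 17:30-18:30.
Mei ∩ Jamal ∩ Oliver ∩ Priya: 12:30-14:30, 17:30-18:30.
Those are the intersection windows.
Summing the common windows: 120 + 60 = 180 minutes.

180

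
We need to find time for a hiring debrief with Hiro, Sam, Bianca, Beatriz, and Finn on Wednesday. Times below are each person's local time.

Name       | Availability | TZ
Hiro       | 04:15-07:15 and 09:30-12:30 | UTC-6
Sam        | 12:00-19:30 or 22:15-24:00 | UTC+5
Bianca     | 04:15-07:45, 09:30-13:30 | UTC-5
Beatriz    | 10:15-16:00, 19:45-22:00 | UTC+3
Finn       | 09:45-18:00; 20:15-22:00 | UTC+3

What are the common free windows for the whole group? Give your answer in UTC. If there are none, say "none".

10:15-12:45, 17:15-18:30

Hiro in UTC: 10:15-13:15, 15:30-18:30 (add 6h to convert from UTC-6).
Sam in UTC: 07:00-14:30, 17:15-19:00 (subtract 5h to convert from UTC+5).
Bianca in UTC: 09:15-12:45, 14:30-18:30 (add 5h to convert from UTC-5).
Beatriz in UTC: 07:15-13:00, 16:45-19:00 (subtract 3h to convert from UTC+3).
Finn in UTC: 06:45-15:00, 17:15-19:00 (subtract 3h to convert from UTC+3).
Hiro ∩ Sam: 10:15-13:15, 17:15-18:30.
Hiro ∩ Sam ∩ Bianca: 10:15-12:45, 17:15-18:30.
Hiro ∩ Sam ∩ Bianca ∩ Beatriz: 10:15-12:45, 17:15-18:30.
Hiro ∩ Sam ∩ Bianca ∩ Beatriz ∩ Finn: 10:15-12:45, 17:15-18:30.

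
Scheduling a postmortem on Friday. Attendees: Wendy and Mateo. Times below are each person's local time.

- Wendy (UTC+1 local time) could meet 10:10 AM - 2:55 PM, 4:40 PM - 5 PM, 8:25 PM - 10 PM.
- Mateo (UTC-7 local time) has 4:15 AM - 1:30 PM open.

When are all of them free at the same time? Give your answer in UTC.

Wendy in UTC: 09:10-13:55, 15:40-16:00, 19:25-21:00 (subtract 1h to convert from UTC+1).
Mateo in UTC: 11:15-20:30 (add 7h to convert from UTC-7).
Wendy ∩ Mateo: 11:15-13:55, 15:40-16:00, 19:25-20:30.
Those are the intersection windows.

11:15-13:55, 15:40-16:00, 19:25-20:30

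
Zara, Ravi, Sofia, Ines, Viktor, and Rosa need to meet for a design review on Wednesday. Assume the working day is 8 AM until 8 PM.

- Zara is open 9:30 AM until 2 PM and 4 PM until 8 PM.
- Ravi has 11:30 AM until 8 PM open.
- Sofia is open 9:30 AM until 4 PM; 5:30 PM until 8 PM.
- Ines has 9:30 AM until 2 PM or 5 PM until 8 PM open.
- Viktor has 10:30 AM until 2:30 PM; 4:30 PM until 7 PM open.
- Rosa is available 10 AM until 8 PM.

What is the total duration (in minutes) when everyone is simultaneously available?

240

Zara ∩ Ravi: 11:30-14:00, 16:00-20:00.
Zara ∩ Ravi ∩ Sofia: 11:30-14:00, 17:30-20:00.
Zara ∩ Ravi ∩ Sofia ∩ Ines: 11:30-14:00, 17:30-20:00.
Zara ∩ Ravi ∩ Sofia ∩ Ines ∩ Viktor: 11:30-14:00, 17:30-19:00.
Zara ∩ Ravi ∩ Sofia ∩ Ines ∩ Viktor ∩ Rosa: 11:30-14:00, 17:30-19:00.
So the common availability across everyone is 11:30-14:00, 17:30-19:00.
Summing the common windows: 150 + 90 = 240 minutes.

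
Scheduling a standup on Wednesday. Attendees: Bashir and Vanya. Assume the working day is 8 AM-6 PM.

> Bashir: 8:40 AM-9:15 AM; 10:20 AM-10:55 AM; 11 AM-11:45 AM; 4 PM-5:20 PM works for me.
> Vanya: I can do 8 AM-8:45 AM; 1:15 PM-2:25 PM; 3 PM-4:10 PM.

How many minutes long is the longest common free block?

10

Bashir ∩ Vanya: 08:40-08:45, 16:00-16:10.
The longest is 16:00-16:10 at 10 minutes.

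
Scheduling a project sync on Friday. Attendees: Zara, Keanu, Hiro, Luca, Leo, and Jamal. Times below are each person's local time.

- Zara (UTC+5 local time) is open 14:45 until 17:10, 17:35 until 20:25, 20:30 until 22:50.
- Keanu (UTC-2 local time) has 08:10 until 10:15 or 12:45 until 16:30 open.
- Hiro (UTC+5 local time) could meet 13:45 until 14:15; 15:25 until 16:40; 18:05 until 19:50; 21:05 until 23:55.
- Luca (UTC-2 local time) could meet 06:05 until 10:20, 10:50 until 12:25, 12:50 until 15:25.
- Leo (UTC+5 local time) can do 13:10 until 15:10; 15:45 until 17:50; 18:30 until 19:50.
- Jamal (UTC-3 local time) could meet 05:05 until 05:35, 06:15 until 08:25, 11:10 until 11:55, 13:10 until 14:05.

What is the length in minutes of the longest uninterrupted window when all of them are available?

Zara in UTC: 09:45-12:10, 12:35-15:25, 15:30-17:50 (subtract 5h to convert from UTC+5).
Keanu in UTC: 10:10-12:15, 14:45-18:30 (add 2h to convert from UTC-2).
Hiro in UTC: 08:45-09:15, 10:25-11:40, 13:05-14:50, 16:05-18:55 (subtract 5h to convert from UTC+5).
Luca in UTC: 08:05-12:20, 12:50-14:25, 14:50-17:25 (add 2h to convert from UTC-2).
Leo in UTC: 08:10-10:10, 10:45-12:50, 13:30-14:50 (subtract 5h to convert from UTC+5).
Jamal in UTC: 08:05-08:35, 09:15-11:25, 14:10-14:55, 16:10-17:05 (add 3h to convert from UTC-3).
Zara ∩ Keanu: 10:10-12:10, 14:45-15:25, 15:30-17:50.
Zara ∩ Keanu ∩ Hiro: 10:25-11:40, 14:45-14:50, 16:05-17:50.
Zara ∩ Keanu ∩ Hiro ∩ Luca: 10:25-11:40, 16:05-17:25.
Zara ∩ Keanu ∩ Hiro ∩ Luca ∩ Leo: 10:45-11:40.
Zara ∩ Keanu ∩ Hiro ∩ Luca ∩ Leo ∩ Jamal: 10:45-11:25.
So the common availability across everyone is 10:45-11:25.
The longest is 10:45-11:25 at 40 minutes.

40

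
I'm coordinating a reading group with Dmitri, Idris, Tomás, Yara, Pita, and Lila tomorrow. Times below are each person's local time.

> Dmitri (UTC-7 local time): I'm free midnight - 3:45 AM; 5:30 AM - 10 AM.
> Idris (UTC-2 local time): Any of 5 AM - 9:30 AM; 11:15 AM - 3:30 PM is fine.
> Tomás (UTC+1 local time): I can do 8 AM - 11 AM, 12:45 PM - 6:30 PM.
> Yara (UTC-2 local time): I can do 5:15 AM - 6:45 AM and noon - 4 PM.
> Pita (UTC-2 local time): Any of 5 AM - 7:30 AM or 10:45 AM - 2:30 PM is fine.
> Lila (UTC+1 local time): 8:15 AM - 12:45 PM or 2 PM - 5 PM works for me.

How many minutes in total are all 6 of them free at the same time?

210

Dmitri in UTC: 07:00-10:45, 12:30-17:00 (add 7h to convert from UTC-7).
Idris in UTC: 07:00-11:30, 13:15-17:30 (add 2h to convert from UTC-2).
Tomás in UTC: 07:00-10:00, 11:45-17:30 (subtract 1h to convert from UTC+1).
Yara in UTC: 07:15-08:45, 14:00-18:00 (add 2h to convert from UTC-2).
Pita in UTC: 07:00-09:30, 12:45-16:30 (add 2h to convert from UTC-2).
Lila in UTC: 07:15-11:45, 13:00-16:00 (subtract 1h to convert from UTC+1).
Dmitri ∩ Idris: 07:00-10:45, 13:15-17:00.
Dmitri ∩ Idris ∩ Tomás: 07:00-10:00, 13:15-17:00.
Dmitri ∩ Idris ∩ Tomás ∩ Yara: 07:15-08:45, 14:00-17:00.
Dmitri ∩ Idris ∩ Tomás ∩ Yara ∩ Pita: 07:15-08:45, 14:00-16:30.
Dmitri ∩ Idris ∩ Tomás ∩ Yara ∩ Pita ∩ Lila: 07:15-08:45, 14:00-16:00.
Summing the common windows: 90 + 120 = 210 minutes.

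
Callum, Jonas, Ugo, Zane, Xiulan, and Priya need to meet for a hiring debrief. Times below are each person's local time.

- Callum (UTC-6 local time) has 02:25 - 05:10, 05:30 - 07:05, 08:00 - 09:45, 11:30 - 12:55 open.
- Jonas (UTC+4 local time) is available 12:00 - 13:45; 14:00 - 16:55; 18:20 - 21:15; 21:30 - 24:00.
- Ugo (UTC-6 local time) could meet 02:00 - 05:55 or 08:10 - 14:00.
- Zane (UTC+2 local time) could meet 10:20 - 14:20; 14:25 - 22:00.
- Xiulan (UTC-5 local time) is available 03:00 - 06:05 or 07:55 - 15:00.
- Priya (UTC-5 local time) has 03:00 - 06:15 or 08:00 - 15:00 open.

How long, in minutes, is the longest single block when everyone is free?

85

Callum in UTC: 08:25-11:10, 11:30-13:05, 14:00-15:45, 17:30-18:55 (add 6h to convert from UTC-6).
Jonas in UTC: 08:00-09:45, 10:00-12:55, 14:20-17:15, 17:30-20:00 (subtract 4h to convert from UTC+4).
Ugo in UTC: 08:00-11:55, 14:10-20:00 (add 6h to convert from UTC-6).
Zane in UTC: 08:20-12:20, 12:25-20:00 (subtract 2h to convert from UTC+2).
Xiulan in UTC: 08:00-11:05, 12:55-20:00 (add 5h to convert from UTC-5).
Priya in UTC: 08:00-11:15, 13:00-20:00 (add 5h to convert from UTC-5).
Callum ∩ Jonas: 08:25-09:45, 10:00-11:10, 11:30-12:55, 14:20-15:45, 17:30-18:55.
Callum ∩ Jonas ∩ Ugo: 08:25-09:45, 10:00-11:10, 11:30-11:55, 14:20-15:45, 17:30-18:55.
Callum ∩ Jonas ∩ Ugo ∩ Zane: 08:25-09:45, 10:00-11:10, 11:30-11:55, 14:20-15:45, 17:30-18:55.
Callum ∩ Jonas ∩ Ugo ∩ Zane ∩ Xiulan: 08:25-09:45, 10:00-11:05, 14:20-15:45, 17:30-18:55.
Callum ∩ Jonas ∩ Ugo ∩ Zane ∩ Xiulan ∩ Priya: 08:25-09:45, 10:00-11:05, 14:20-15:45, 17:30-18:55.
So the common availability across everyone is 08:25-09:45, 10:00-11:05, 14:20-15:45, 17:30-18:55.
The longest is 14:20-15:45 at 85 minutes.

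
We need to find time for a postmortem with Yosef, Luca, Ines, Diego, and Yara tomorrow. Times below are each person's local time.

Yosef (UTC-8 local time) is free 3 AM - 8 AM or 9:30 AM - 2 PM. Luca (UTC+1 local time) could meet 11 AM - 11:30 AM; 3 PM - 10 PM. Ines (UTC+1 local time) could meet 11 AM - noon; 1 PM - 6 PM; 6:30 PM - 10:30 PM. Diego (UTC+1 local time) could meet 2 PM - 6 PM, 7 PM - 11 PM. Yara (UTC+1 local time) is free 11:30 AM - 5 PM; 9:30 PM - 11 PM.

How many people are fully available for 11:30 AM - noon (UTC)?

2

Yosef in UTC: 11:00-16:00, 17:30-22:00 (add 8h to convert from UTC-8).
Luca in UTC: 10:00-10:30, 14:00-21:00 (subtract 1h to convert from UTC+1).
Ines in UTC: 10:00-11:00, 12:00-17:00, 17:30-21:30 (subtract 1h to convert from UTC+1).
Diego in UTC: 13:00-17:00, 18:00-22:00 (subtract 1h to convert from UTC+1).
Yara in UTC: 10:30-16:00, 20:30-22:00 (subtract 1h to convert from UTC+1).
Yosef and Yara can make the full 11:30-12:00 slot — that's 2.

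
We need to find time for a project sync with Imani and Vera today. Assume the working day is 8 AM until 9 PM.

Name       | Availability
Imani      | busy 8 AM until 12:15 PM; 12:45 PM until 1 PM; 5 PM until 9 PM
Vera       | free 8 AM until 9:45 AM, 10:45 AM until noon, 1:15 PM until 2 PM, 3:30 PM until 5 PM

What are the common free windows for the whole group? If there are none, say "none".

13:15-14:00, 15:30-17:00

Imani free: 12:15-12:45, 13:00-17:00 (invert busy blocks within the working day).
Vera free: 08:00-09:45, 10:45-12:00, 13:15-14:00, 15:30-17:00.
Imani ∩ Vera: 13:15-14:00, 15:30-17:00.
Those are the intersection windows.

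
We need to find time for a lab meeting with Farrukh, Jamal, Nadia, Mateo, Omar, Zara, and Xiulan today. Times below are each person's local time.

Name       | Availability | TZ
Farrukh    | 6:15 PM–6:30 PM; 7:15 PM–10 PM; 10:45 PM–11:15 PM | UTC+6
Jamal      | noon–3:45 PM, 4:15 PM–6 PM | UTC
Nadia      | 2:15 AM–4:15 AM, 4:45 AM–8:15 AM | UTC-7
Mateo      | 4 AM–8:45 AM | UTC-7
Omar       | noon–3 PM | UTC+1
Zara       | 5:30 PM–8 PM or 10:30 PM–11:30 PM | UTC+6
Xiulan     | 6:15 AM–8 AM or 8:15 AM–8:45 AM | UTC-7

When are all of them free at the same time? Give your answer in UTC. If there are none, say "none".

13:15-14:00

Farrukh in UTC: 12:15-12:30, 13:15-16:00, 16:45-17:15 (subtract 6h to convert from UTC+6).
Jamal in UTC: 12:00-15:45, 16:15-18:00.
Nadia in UTC: 09:15-11:15, 11:45-15:15 (add 7h to convert from UTC-7).
Mateo in UTC: 11:00-15:45 (add 7h to convert from UTC-7).
Omar in UTC: 11:00-14:00 (subtract 1h to convert from UTC+1).
Zara in UTC: 11:30-14:00, 16:30-17:30 (subtract 6h to convert from UTC+6).
Xiulan in UTC: 13:15-15:00, 15:15-15:45 (add 7h to convert from UTC-7).
Farrukh ∩ Jamal: 12:15-12:30, 13:15-15:45, 16:45-17:15.
Farrukh ∩ Jamal ∩ Nadia: 12:15-12:30, 13:15-15:15.
Farrukh ∩ Jamal ∩ Nadia ∩ Mateo: 12:15-12:30, 13:15-15:15.
Farrukh ∩ Jamal ∩ Nadia ∩ Mateo ∩ Omar: 12:15-12:30, 13:15-14:00.
Farrukh ∩ Jamal ∩ Nadia ∩ Mateo ∩ Omar ∩ Zara: 12:15-12:30, 13:15-14:00.
Farrukh ∩ Jamal ∩ Nadia ∩ Mateo ∩ Omar ∩ Zara ∩ Xiulan: 13:15-14:00.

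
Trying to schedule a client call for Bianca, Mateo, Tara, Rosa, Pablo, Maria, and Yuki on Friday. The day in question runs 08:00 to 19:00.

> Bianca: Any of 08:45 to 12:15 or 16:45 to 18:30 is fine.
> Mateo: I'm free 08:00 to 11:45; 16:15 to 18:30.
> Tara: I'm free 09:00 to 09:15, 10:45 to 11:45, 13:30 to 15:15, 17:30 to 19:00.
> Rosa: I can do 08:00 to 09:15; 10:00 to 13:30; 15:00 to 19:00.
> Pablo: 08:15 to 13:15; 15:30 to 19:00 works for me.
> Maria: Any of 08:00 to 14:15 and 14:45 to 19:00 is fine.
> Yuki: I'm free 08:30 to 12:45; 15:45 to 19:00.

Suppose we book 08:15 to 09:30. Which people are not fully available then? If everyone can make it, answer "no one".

Bianca, Rosa, Tara, Yuki

Bianca: not fully free for 08:15-09:30. Mateo: free for 08:15-09:30. Tara: not fully free for 08:15-09:30. Rosa: not fully free for 08:15-09:30. Pablo: free for 08:15-09:30. Maria: free for 08:15-09:30. Yuki: not fully free for 08:15-09:30.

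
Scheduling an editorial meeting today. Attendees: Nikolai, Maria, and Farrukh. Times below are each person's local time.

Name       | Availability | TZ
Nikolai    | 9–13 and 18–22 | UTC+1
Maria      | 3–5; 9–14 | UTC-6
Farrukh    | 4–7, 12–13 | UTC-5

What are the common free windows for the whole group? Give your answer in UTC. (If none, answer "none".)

09:00-11:00, 17:00-18:00

Nikolai in UTC: 08:00-12:00, 17:00-21:00 (subtract 1h to convert from UTC+1).
Maria in UTC: 09:00-11:00, 15:00-20:00 (add 6h to convert from UTC-6).
Farrukh in UTC: 09:00-12:00, 17:00-18:00 (add 5h to convert from UTC-5).
Nikolai ∩ Maria: 09:00-11:00, 17:00-20:00.
Nikolai ∩ Maria ∩ Farrukh: 09:00-11:00, 17:00-18:00.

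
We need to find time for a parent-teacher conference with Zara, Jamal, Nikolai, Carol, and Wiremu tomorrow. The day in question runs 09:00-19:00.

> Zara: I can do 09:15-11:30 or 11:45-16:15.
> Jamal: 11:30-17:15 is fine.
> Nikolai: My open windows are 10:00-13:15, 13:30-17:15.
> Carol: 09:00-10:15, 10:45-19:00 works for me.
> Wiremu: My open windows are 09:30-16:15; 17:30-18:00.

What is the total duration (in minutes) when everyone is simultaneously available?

255

Zara ∩ Jamal: 11:45-16:15.
Zara ∩ Jamal ∩ Nikolai: 11:45-13:15, 13:30-16:15.
Zara ∩ Jamal ∩ Nikolai ∩ Carol: 11:45-13:15, 13:30-16:15.
Zara ∩ Jamal ∩ Nikolai ∩ Carol ∩ Wiremu: 11:45-13:15, 13:30-16:15.
Summing the common windows: 90 + 165 = 255 minutes.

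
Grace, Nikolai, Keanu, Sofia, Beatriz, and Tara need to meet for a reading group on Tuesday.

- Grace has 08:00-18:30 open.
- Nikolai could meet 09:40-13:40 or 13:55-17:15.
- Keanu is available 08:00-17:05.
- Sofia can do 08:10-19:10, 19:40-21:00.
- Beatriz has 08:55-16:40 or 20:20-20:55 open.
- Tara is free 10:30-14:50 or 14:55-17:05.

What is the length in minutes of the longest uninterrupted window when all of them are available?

190

Grace ∩ Nikolai: 09:40-13:40, 13:55-17:15.
Grace ∩ Nikolai ∩ Keanu: 09:40-13:40, 13:55-17:05.
Grace ∩ Nikolai ∩ Keanu ∩ Sofia: 09:40-13:40, 13:55-17:05.
Grace ∩ Nikolai ∩ Keanu ∩ Sofia ∩ Beatriz: 09:40-13:40, 13:55-16:40.
Grace ∩ Nikolai ∩ Keanu ∩ Sofia ∩ Beatriz ∩ Tara: 10:30-13:40, 13:55-14:50, 14:55-16:40.
Those are the intersection windows.
The longest is 10:30-13:40 at 190 minutes.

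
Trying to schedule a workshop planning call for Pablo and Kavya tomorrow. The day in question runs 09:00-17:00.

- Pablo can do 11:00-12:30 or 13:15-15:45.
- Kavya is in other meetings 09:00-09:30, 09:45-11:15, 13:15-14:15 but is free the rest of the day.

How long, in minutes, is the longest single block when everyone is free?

Pablo free: 11:00-12:30, 13:15-15:45.
Kavya free: 09:30-09:45, 11:15-13:15, 14:15-17:00 (invert busy blocks within the working day).
Pablo ∩ Kavya: 11:15-12:30, 14:15-15:45.
The longest is 14:15-15:45 at 90 minutes.

90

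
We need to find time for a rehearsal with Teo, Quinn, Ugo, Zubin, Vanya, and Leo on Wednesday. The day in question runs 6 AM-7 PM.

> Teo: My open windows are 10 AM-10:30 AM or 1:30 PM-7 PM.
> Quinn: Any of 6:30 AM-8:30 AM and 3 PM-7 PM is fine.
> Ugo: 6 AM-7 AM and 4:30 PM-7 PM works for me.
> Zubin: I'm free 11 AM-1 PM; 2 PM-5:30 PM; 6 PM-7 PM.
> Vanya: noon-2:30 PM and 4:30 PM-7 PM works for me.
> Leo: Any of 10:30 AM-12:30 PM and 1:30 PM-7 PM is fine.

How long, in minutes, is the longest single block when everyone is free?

Teo ∩ Quinn: 15:00-19:00.
Teo ∩ Quinn ∩ Ugo: 16:30-19:00.
Teo ∩ Quinn ∩ Ugo ∩ Zubin: 16:30-17:30, 18:00-19:00.
Teo ∩ Quinn ∩ Ugo ∩ Zubin ∩ Vanya: 16:30-17:30, 18:00-19:00.
Teo ∩ Quinn ∩ Ugo ∩ Zubin ∩ Vanya ∩ Leo: 16:30-17:30, 18:00-19:00.
The longest is 16:30-17:30 at 60 minutes.

60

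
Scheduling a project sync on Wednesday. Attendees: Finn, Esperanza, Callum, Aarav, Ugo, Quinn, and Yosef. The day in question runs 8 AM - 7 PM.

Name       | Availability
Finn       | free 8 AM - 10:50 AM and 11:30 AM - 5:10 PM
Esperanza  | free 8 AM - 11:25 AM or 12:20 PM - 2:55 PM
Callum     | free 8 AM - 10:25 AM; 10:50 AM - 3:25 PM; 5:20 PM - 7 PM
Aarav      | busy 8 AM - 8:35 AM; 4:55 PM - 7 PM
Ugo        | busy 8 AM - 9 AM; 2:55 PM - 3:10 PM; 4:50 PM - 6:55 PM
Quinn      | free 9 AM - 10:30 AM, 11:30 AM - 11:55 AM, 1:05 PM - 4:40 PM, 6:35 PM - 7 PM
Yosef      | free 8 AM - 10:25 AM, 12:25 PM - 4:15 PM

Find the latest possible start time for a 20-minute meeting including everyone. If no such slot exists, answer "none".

Finn free: 08:00-10:50, 11:30-17:10.
Esperanza free: 08:00-11:25, 12:20-14:55.
Callum free: 08:00-10:25, 10:50-15:25, 17:20-19:00.
Aarav free: 08:35-16:55 (invert busy blocks within the working day).
Ugo free: 09:00-14:55, 15:10-16:50, 18:55-19:00 (invert busy blocks within the working day).
Quinn free: 09:00-10:30, 11:30-11:55, 13:05-16:40, 18:35-19:00.
Yosef free: 08:00-10:25, 12:25-16:15.
Finn ∩ Esperanza: 08:00-10:50, 12:20-14:55.
Finn ∩ Esperanza ∩ Callum: 08:00-10:25, 12:20-14:55.
Finn ∩ Esperanza ∩ Callum ∩ Aarav: 08:35-10:25, 12:20-14:55.
Finn ∩ Esperanza ∩ Callum ∩ Aarav ∩ Ugo: 09:00-10:25, 12:20-14:55.
Finn ∩ Esperanza ∩ Callum ∩ Aarav ∩ Ugo ∩ Quinn: 09:00-10:25, 13:05-14:55.
Finn ∩ Esperanza ∩ Callum ∩ Aarav ∩ Ugo ∩ Quinn ∩ Yosef: 09:00-10:25, 13:05-14:55.
The last common window of at least 20 minutes is 13:05-14:55; a 20-minute meeting can start as late as 14:35 and still end by 14:55.

14:35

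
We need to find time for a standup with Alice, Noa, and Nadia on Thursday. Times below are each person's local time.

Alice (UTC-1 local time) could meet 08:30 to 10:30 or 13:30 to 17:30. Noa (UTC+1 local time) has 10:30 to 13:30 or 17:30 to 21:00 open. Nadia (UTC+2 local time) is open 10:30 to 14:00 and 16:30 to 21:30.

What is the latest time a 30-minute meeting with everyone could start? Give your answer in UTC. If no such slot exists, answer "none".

Alice in UTC: 09:30-11:30, 14:30-18:30 (add 1h to convert from UTC-1).
Noa in UTC: 09:30-12:30, 16:30-20:00 (subtract 1h to convert from UTC+1).
Nadia in UTC: 08:30-12:00, 14:30-19:30 (subtract 2h to convert from UTC+2).
Alice ∩ Noa: 09:30-11:30, 16:30-18:30.
Alice ∩ Noa ∩ Nadia: 09:30-11:30, 16:30-18:30.
Those are the intersection windows.
The last common window of at least 30 minutes is 16:30-18:30; a 30-minute meeting can start as late as 18:00 and still end by 18:30.

18:00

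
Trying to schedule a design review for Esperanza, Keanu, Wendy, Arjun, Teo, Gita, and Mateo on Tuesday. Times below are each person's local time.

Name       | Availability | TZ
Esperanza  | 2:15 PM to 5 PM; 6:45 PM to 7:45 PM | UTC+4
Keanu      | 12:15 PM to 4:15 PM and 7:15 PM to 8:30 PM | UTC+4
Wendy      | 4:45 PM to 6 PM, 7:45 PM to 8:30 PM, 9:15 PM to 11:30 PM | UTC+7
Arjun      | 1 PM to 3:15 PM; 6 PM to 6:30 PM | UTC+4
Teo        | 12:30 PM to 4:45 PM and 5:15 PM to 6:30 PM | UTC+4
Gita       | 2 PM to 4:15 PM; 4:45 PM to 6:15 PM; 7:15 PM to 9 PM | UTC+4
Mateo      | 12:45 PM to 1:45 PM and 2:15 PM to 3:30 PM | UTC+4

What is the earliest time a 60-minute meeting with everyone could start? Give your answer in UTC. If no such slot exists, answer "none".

none

Esperanza in UTC: 10:15-13:00, 14:45-15:45 (subtract 4h to convert from UTC+4).
Keanu in UTC: 08:15-12:15, 15:15-16:30 (subtract 4h to convert from UTC+4).
Wendy in UTC: 09:45-11:00, 12:45-13:30, 14:15-16:30 (subtract 7h to convert from UTC+7).
Arjun in UTC: 09:00-11:15, 14:00-14:30 (subtract 4h to convert from UTC+4).
Teo in UTC: 08:30-12:45, 13:15-14:30 (subtract 4h to convert from UTC+4).
Gita in UTC: 10:00-12:15, 12:45-14:15, 15:15-17:00 (subtract 4h to convert from UTC+4).
Mateo in UTC: 08:45-09:45, 10:15-11:30 (subtract 4h to convert from UTC+4).
Esperanza ∩ Keanu: 10:15-12:15, 15:15-15:45.
Esperanza ∩ Keanu ∩ Wendy: 10:15-11:00, 15:15-15:45.
Esperanza ∩ Keanu ∩ Wendy ∩ Arjun: 10:15-11:00.
Esperanza ∩ Keanu ∩ Wendy ∩ Arjun ∩ Teo: 10:15-11:00.
Esperanza ∩ Keanu ∩ Wendy ∩ Arjun ∩ Teo ∩ Gita: 10:15-11:00.
Esperanza ∩ Keanu ∩ Wendy ∩ Arjun ∩ Teo ∩ Gita ∩ Mateo: 10:15-11:00.
Those are the intersection windows.
No common window is at least 60 minutes long.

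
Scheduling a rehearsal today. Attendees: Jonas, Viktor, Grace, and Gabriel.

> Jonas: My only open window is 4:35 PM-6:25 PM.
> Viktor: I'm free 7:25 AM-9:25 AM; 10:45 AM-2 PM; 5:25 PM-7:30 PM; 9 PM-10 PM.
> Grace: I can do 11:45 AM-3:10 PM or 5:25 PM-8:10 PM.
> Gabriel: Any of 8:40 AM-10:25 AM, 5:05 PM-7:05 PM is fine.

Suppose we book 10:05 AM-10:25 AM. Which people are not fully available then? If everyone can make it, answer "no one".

Grace, Jonas, Viktor

Jonas: not fully free for 10:05-10:25. Viktor: not fully free for 10:05-10:25. Grace: not fully free for 10:05-10:25. Gabriel: free for 10:05-10:25.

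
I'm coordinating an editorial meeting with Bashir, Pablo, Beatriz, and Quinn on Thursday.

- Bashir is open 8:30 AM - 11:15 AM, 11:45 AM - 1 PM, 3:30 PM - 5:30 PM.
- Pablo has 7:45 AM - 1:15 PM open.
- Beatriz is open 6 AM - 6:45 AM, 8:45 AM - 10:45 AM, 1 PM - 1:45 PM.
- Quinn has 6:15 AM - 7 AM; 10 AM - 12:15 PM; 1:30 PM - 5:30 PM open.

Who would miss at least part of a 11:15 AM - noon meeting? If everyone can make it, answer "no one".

Bashir: not fully free for 11:15-12:00. Pablo: free for 11:15-12:00. Beatriz: not fully free for 11:15-12:00. Quinn: free for 11:15-12:00.

Bashir, Beatriz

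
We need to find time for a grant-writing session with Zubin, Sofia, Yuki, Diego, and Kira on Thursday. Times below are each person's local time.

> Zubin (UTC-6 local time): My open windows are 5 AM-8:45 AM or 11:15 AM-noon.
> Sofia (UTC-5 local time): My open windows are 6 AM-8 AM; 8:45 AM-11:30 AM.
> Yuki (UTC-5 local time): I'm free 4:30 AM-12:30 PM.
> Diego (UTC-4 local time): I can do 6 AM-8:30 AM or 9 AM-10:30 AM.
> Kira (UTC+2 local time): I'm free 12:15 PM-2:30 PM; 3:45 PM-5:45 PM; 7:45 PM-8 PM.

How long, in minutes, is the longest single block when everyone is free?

Zubin in UTC: 11:00-14:45, 17:15-18:00 (add 6h to convert from UTC-6).
Sofia in UTC: 11:00-13:00, 13:45-16:30 (add 5h to convert from UTC-5).
Yuki in UTC: 09:30-17:30 (add 5h to convert from UTC-5).
Diego in UTC: 10:00-12:30, 13:00-14:30 (add 4h to convert from UTC-4).
Kira in UTC: 10:15-12:30, 13:45-15:45, 17:45-18:00 (subtract 2h to convert from UTC+2).
Zubin ∩ Sofia: 11:00-13:00, 13:45-14:45.
Zubin ∩ Sofia ∩ Yuki: 11:00-13:00, 13:45-14:45.
Zubin ∩ Sofia ∩ Yuki ∩ Diego: 11:00-12:30, 13:45-14:30.
Zubin ∩ Sofia ∩ Yuki ∩ Diego ∩ Kira: 11:00-12:30, 13:45-14:30.
The longest is 11:00-12:30 at 90 minutes.

90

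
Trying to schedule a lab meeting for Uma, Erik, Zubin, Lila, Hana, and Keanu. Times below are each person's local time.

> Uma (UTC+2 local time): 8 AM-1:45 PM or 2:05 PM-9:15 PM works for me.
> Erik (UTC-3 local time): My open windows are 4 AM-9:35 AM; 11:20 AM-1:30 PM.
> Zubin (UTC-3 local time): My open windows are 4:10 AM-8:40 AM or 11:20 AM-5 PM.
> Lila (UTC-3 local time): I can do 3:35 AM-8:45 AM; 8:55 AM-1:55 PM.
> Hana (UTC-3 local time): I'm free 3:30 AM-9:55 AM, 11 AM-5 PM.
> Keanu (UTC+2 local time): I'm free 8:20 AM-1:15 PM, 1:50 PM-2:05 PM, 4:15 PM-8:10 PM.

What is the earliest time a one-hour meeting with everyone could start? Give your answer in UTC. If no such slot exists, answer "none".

07:10

Uma in UTC: 06:00-11:45, 12:05-19:15 (subtract 2h to convert from UTC+2).
Erik in UTC: 07:00-12:35, 14:20-16:30 (add 3h to convert from UTC-3).
Zubin in UTC: 07:10-11:40, 14:20-20:00 (add 3h to convert from UTC-3).
Lila in UTC: 06:35-11:45, 11:55-16:55 (add 3h to convert from UTC-3).
Hana in UTC: 06:30-12:55, 14:00-20:00 (add 3h to convert from UTC-3).
Keanu in UTC: 06:20-11:15, 11:50-12:05, 14:15-18:10 (subtract 2h to convert from UTC+2).
Uma ∩ Erik: 07:00-11:45, 12:05-12:35, 14:20-16:30.
Uma ∩ Erik ∩ Zubin: 07:10-11:40, 14:20-16:30.
Uma ∩ Erik ∩ Zubin ∩ Lila: 07:10-11:40, 14:20-16:30.
Uma ∩ Erik ∩ Zubin ∩ Lila ∩ Hana: 07:10-11:40, 14:20-16:30.
Uma ∩ Erik ∩ Zubin ∩ Lila ∩ Hana ∩ Keanu: 07:10-11:15, 14:20-16:30.
Those are the intersection windows.
The first common window of at least 60 minutes is 07:10-11:15, so the earliest start is 07:10.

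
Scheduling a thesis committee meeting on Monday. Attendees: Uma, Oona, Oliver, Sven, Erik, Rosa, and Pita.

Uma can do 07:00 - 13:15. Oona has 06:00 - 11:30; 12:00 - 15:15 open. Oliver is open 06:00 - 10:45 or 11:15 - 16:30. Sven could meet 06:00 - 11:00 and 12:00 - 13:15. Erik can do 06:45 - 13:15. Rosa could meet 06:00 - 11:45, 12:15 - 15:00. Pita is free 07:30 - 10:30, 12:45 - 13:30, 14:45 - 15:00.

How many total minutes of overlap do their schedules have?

Uma ∩ Oona: 07:00-11:30, 12:00-13:15.
Uma ∩ Oona ∩ Oliver: 07:00-10:45, 11:15-11:30, 12:00-13:15.
Uma ∩ Oona ∩ Oliver ∩ Sven: 07:00-10:45, 12:00-13:15.
Uma ∩ Oona ∩ Oliver ∩ Sven ∩ Erik: 07:00-10:45, 12:00-13:15.
Uma ∩ Oona ∩ Oliver ∩ Sven ∩ Erik ∩ Rosa: 07:00-10:45, 12:15-13:15.
Uma ∩ Oona ∩ Oliver ∩ Sven ∩ Erik ∩ Rosa ∩ Pita: 07:30-10:30, 12:45-13:15.
Summing the common windows: 180 + 30 = 210 minutes.

210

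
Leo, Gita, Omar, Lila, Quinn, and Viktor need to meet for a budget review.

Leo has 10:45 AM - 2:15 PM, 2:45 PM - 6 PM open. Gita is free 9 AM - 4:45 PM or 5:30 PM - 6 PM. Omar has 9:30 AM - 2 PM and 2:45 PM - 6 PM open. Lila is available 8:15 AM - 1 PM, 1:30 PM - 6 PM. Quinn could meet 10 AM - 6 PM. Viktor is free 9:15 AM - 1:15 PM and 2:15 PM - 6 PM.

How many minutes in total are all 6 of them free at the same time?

285

Leo ∩ Gita: 10:45-14:15, 14:45-16:45, 17:30-18:00.
Leo ∩ Gita ∩ Omar: 10:45-14:00, 14:45-16:45, 17:30-18:00.
Leo ∩ Gita ∩ Omar ∩ Lila: 10:45-13:00, 13:30-14:00, 14:45-16:45, 17:30-18:00.
Leo ∩ Gita ∩ Omar ∩ Lila ∩ Quinn: 10:45-13:00, 13:30-14:00, 14:45-16:45, 17:30-18:00.
Leo ∩ Gita ∩ Omar ∩ Lila ∩ Quinn ∩ Viktor: 10:45-13:00, 14:45-16:45, 17:30-18:00.
Summing the common windows: 135 + 120 + 30 = 285 minutes.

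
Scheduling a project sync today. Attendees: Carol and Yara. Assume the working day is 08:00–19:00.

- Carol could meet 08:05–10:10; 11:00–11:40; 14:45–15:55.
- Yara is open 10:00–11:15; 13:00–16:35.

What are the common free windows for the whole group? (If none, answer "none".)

Carol ∩ Yara: 10:00-10:10, 11:00-11:15, 14:45-15:55.
So the common availability across everyone is 10:00-10:10, 11:00-11:15, 14:45-15:55.

10:00-10:10, 11:00-11:15, 14:45-15:55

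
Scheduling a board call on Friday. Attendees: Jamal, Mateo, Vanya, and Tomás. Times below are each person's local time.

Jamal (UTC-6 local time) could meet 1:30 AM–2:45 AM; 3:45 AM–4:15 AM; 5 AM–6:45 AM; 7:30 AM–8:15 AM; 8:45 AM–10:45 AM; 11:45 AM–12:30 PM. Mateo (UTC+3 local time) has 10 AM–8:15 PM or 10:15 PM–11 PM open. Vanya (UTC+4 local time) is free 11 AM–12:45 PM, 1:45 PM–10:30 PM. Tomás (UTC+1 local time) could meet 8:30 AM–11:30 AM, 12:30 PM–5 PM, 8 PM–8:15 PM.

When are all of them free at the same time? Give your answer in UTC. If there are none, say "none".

Jamal in UTC: 07:30-08:45, 09:45-10:15, 11:00-12:45, 13:30-14:15, 14:45-16:45, 17:45-18:30 (add 6h to convert from UTC-6).
Mateo in UTC: 07:00-17:15, 19:15-20:00 (subtract 3h to convert from UTC+3).
Vanya in UTC: 07:00-08:45, 09:45-18:30 (subtract 4h to convert from UTC+4).
Tomás in UTC: 07:30-10:30, 11:30-16:00, 19:00-19:15 (subtract 1h to convert from UTC+1).
Jamal ∩ Mateo: 07:30-08:45, 09:45-10:15, 11:00-12:45, 13:30-14:15, 14:45-16:45.
Jamal ∩ Mateo ∩ Vanya: 07:30-08:45, 09:45-10:15, 11:00-12:45, 13:30-14:15, 14:45-16:45.
Jamal ∩ Mateo ∩ Vanya ∩ Tomás: 07:30-08:45, 09:45-10:15, 11:30-12:45, 13:30-14:15, 14:45-16:00.
So the common availability across everyone is 07:30-08:45, 09:45-10:15, 11:30-12:45, 13:30-14:15, 14:45-16:00.

07:30-08:45, 09:45-10:15, 11:30-12:45, 13:30-14:15, 14:45-16:00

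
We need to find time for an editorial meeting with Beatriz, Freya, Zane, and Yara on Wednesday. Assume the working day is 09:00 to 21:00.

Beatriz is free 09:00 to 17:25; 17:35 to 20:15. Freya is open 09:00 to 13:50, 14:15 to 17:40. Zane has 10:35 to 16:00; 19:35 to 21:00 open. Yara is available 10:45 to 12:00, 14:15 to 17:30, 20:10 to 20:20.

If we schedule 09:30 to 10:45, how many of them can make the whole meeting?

2

Beatriz and Freya can make the full 09:30-10:45 slot — that's 2.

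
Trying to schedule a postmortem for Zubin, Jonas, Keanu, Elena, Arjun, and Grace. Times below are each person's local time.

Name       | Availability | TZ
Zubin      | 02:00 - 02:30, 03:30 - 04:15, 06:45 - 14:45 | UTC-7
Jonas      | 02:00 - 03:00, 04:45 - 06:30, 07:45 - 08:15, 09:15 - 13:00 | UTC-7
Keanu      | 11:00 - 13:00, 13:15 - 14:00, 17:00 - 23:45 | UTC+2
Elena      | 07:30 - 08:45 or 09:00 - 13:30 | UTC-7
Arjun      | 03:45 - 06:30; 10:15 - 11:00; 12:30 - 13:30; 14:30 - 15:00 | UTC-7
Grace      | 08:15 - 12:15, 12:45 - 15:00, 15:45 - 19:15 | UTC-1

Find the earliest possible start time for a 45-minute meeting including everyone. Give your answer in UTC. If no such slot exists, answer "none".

17:15

Zubin in UTC: 09:00-09:30, 10:30-11:15, 13:45-21:45 (add 7h to convert from UTC-7).
Jonas in UTC: 09:00-10:00, 11:45-13:30, 14:45-15:15, 16:15-20:00 (add 7h to convert from UTC-7).
Keanu in UTC: 09:00-11:00, 11:15-12:00, 15:00-21:45 (subtract 2h to convert from UTC+2).
Elena in UTC: 14:30-15:45, 16:00-20:30 (add 7h to convert from UTC-7).
Arjun in UTC: 10:45-13:30, 17:15-18:00, 19:30-20:30, 21:30-22:00 (add 7h to convert from UTC-7).
Grace in UTC: 09:15-13:15, 13:45-16:00, 16:45-20:15 (add 1h to convert from UTC-1).
Zubin ∩ Jonas: 09:00-09:30, 14:45-15:15, 16:15-20:00.
Zubin ∩ Jonas ∩ Keanu: 09:00-09:30, 15:00-15:15, 16:15-20:00.
Zubin ∩ Jonas ∩ Keanu ∩ Elena: 15:00-15:15, 16:15-20:00.
Zubin ∩ Jonas ∩ Keanu ∩ Elena ∩ Arjun: 17:15-18:00, 19:30-20:00.
Zubin ∩ Jonas ∩ Keanu ∩ Elena ∩ Arjun ∩ Grace: 17:15-18:00, 19:30-20:00.
The first common window of at least 45 minutes is 17:15-18:00, so the earliest start is 17:15.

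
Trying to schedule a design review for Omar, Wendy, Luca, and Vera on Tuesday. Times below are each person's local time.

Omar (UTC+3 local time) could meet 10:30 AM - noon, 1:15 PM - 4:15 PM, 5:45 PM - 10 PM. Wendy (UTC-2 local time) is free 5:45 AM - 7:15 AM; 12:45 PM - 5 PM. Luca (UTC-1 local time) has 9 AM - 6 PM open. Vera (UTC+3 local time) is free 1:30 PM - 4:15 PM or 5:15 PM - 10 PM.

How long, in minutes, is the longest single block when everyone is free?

Omar in UTC: 07:30-09:00, 10:15-13:15, 14:45-19:00 (subtract 3h to convert from UTC+3).
Wendy in UTC: 07:45-09:15, 14:45-19:00 (add 2h to convert from UTC-2).
Luca in UTC: 10:00-19:00 (add 1h to convert from UTC-1).
Vera in UTC: 10:30-13:15, 14:15-19:00 (subtract 3h to convert from UTC+3).
Omar ∩ Wendy: 07:45-09:00, 14:45-19:00.
Omar ∩ Wendy ∩ Luca: 14:45-19:00.
Omar ∩ Wendy ∩ Luca ∩ Vera: 14:45-19:00.
So the common availability across everyone is 14:45-19:00.
The longest is 14:45-19:00 at 255 minutes.

255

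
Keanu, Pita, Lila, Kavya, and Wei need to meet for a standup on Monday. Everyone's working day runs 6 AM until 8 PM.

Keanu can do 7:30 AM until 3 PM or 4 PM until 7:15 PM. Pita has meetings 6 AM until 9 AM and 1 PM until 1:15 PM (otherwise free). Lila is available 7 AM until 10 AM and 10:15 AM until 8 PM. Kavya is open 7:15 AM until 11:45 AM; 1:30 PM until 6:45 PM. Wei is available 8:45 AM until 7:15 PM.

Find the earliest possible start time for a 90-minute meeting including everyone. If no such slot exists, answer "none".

Keanu free: 07:30-15:00, 16:00-19:15.
Pita free: 09:00-13:00, 13:15-20:00 (invert busy blocks within the working day).
Lila free: 07:00-10:00, 10:15-20:00.
Kavya free: 07:15-11:45, 13:30-18:45.
Wei free: 08:45-19:15.
Keanu ∩ Pita: 09:00-13:00, 13:15-15:00, 16:00-19:15.
Keanu ∩ Pita ∩ Lila: 09:00-10:00, 10:15-13:00, 13:15-15:00, 16:00-19:15.
Keanu ∩ Pita ∩ Lila ∩ Kavya: 09:00-10:00, 10:15-11:45, 13:30-15:00, 16:00-18:45.
Keanu ∩ Pita ∩ Lila ∩ Kavya ∩ Wei: 09:00-10:00, 10:15-11:45, 13:30-15:00, 16:00-18:45.
The first common window of at least 90 minutes is 10:15-11:45, so the earliest start is 10:15.

10:15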